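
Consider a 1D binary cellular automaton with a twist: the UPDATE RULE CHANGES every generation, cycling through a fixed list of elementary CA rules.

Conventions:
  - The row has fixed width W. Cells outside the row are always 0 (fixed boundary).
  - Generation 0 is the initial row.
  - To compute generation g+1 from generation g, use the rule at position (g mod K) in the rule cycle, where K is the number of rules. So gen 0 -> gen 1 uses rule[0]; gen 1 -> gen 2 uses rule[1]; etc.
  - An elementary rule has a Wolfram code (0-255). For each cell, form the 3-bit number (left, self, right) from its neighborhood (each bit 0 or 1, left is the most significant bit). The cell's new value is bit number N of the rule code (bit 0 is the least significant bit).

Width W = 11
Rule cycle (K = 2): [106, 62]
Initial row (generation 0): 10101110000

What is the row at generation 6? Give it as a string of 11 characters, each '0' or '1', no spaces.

Answer: 11111101110

Derivation:
Gen 0: 10101110000
Gen 1 (rule 106): 01011010000
Gen 2 (rule 62): 11110111000
Gen 3 (rule 106): 10011101000
Gen 4 (rule 62): 11110011100
Gen 5 (rule 106): 10010110100
Gen 6 (rule 62): 11111101110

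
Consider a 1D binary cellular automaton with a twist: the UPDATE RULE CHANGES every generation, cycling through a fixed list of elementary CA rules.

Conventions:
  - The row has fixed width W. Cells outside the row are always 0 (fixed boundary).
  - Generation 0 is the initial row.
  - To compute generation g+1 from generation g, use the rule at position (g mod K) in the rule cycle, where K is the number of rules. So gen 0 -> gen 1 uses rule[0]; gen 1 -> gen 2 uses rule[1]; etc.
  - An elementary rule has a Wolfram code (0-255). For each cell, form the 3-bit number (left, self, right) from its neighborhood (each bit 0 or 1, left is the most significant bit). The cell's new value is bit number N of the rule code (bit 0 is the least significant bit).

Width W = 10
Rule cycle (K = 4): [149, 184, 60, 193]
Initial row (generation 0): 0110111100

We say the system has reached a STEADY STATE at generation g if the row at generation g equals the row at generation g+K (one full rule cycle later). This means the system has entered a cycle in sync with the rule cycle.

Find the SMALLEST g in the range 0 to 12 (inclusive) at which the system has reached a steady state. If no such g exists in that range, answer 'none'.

Answer: none

Derivation:
Gen 0: 0110111100
Gen 1 (rule 149): 0000011011
Gen 2 (rule 184): 0000010110
Gen 3 (rule 60): 0000011101
Gen 4 (rule 193): 1111001100
Gen 5 (rule 149): 0110100011
Gen 6 (rule 184): 0101010010
Gen 7 (rule 60): 0111111011
Gen 8 (rule 193): 0011111001
Gen 9 (rule 149): 1001110101
Gen 10 (rule 184): 0101101010
Gen 11 (rule 60): 0111011111
Gen 12 (rule 193): 0011001111
Gen 13 (rule 149): 1000100110
Gen 14 (rule 184): 0100010101
Gen 15 (rule 60): 0110011111
Gen 16 (rule 193): 0010001111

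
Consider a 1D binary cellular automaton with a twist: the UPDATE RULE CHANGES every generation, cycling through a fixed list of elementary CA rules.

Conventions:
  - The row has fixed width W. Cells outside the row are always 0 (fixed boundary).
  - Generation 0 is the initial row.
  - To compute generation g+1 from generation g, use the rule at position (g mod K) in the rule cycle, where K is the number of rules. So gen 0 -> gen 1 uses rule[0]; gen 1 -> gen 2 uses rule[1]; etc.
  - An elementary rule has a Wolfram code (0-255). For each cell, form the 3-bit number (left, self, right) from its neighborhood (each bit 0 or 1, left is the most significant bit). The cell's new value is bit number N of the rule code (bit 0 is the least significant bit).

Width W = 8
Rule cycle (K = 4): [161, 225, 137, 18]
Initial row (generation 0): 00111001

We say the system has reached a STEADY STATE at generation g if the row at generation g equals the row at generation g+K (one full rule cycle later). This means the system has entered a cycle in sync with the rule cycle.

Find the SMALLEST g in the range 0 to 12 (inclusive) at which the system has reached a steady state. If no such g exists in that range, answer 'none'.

Answer: none

Derivation:
Gen 0: 00111001
Gen 1 (rule 161): 10010000
Gen 2 (rule 225): 00000111
Gen 3 (rule 137): 11110110
Gen 4 (rule 18): 00000001
Gen 5 (rule 161): 11111100
Gen 6 (rule 225): 01111101
Gen 7 (rule 137): 01111000
Gen 8 (rule 18): 10000100
Gen 9 (rule 161): 00110001
Gen 10 (rule 225): 10010100
Gen 11 (rule 137): 00000001
Gen 12 (rule 18): 00000010
Gen 13 (rule 161): 11111000
Gen 14 (rule 225): 01111011
Gen 15 (rule 137): 01110010
Gen 16 (rule 18): 10001101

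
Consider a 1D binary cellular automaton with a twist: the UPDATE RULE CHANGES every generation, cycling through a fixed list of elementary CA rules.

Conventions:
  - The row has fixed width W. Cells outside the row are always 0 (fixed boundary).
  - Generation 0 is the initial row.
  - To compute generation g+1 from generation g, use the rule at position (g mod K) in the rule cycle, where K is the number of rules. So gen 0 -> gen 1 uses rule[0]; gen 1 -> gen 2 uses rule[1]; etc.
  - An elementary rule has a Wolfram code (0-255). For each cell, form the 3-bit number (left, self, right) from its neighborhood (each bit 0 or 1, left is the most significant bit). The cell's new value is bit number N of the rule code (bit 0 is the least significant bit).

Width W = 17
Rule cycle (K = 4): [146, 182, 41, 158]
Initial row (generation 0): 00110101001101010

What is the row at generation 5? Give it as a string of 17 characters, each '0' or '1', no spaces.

Gen 0: 00110101001101010
Gen 1 (rule 146): 01000000110000001
Gen 2 (rule 182): 11100001001000011
Gen 3 (rule 41): 10001100000011010
Gen 4 (rule 158): 11011010000110011
Gen 5 (rule 146): 00000001001001100

Answer: 00000001001001100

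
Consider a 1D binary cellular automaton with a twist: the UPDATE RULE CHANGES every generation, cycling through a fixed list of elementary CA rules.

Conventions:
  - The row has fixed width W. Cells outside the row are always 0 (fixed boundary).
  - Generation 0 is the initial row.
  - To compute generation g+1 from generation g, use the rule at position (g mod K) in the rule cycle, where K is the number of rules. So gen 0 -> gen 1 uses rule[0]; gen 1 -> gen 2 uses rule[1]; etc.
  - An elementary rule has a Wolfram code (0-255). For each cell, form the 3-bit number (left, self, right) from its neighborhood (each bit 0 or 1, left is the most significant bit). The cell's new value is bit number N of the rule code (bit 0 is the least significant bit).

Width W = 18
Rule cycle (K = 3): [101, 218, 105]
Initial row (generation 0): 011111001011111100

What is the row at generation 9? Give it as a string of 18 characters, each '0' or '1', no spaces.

Answer: 101001110000011010

Derivation:
Gen 0: 011111001011111100
Gen 1 (rule 101): 000001001100000101
Gen 2 (rule 218): 000010111110001000
Gen 3 (rule 105): 111001100010100011
Gen 4 (rule 101): 001000101011101001
Gen 5 (rule 218): 010101000011100110
Gen 6 (rule 105): 001010011010100110
Gen 7 (rule 101): 101110001111100010
Gen 8 (rule 218): 001111011111110101
Gen 9 (rule 105): 101001110000011010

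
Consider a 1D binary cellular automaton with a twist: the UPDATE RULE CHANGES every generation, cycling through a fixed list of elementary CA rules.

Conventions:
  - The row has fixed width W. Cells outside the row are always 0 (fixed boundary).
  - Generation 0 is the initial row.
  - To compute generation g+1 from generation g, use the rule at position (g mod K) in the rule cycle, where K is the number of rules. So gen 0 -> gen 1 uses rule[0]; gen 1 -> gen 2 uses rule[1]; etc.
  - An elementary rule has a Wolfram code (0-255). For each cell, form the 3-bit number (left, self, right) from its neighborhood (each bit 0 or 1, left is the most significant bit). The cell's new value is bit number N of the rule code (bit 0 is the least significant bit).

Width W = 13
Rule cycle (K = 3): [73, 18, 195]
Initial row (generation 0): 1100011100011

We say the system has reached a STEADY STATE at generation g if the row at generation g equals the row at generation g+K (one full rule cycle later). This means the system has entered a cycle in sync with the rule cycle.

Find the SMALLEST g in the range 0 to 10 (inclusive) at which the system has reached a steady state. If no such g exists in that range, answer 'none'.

Gen 0: 1100011100011
Gen 1 (rule 73): 1101010101011
Gen 2 (rule 18): 0000000000000
Gen 3 (rule 195): 1111111111111
Gen 4 (rule 73): 1000000000001
Gen 5 (rule 18): 0100000000010
Gen 6 (rule 195): 1001111111100
Gen 7 (rule 73): 0001000000101
Gen 8 (rule 18): 0010100001000
Gen 9 (rule 195): 1100001110011
Gen 10 (rule 73): 1101101010011
Gen 11 (rule 18): 0000000001100
Gen 12 (rule 195): 1111111110101
Gen 13 (rule 73): 1000000010000

Answer: none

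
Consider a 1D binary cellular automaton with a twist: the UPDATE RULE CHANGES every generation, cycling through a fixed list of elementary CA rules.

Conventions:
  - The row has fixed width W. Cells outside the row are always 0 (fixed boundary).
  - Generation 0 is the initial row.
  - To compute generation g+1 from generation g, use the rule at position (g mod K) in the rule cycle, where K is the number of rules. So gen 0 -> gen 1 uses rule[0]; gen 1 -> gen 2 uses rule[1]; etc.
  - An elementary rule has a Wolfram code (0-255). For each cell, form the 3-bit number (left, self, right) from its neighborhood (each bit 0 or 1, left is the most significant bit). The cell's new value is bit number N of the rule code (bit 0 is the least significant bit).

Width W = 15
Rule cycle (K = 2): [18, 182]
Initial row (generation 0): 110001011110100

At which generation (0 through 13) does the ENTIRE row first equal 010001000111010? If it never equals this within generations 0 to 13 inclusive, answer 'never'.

Gen 0: 110001011110100
Gen 1 (rule 18): 001010000000010
Gen 2 (rule 182): 011111000000111
Gen 3 (rule 18): 100000100001000
Gen 4 (rule 182): 110001110011100
Gen 5 (rule 18): 001010001100010
Gen 6 (rule 182): 011111010010111
Gen 7 (rule 18): 100000001100000
Gen 8 (rule 182): 110000010010000
Gen 9 (rule 18): 001000101101000
Gen 10 (rule 182): 011101110011100
Gen 11 (rule 18): 100000001100010
Gen 12 (rule 182): 110000010010111
Gen 13 (rule 18): 001000101100000

Answer: never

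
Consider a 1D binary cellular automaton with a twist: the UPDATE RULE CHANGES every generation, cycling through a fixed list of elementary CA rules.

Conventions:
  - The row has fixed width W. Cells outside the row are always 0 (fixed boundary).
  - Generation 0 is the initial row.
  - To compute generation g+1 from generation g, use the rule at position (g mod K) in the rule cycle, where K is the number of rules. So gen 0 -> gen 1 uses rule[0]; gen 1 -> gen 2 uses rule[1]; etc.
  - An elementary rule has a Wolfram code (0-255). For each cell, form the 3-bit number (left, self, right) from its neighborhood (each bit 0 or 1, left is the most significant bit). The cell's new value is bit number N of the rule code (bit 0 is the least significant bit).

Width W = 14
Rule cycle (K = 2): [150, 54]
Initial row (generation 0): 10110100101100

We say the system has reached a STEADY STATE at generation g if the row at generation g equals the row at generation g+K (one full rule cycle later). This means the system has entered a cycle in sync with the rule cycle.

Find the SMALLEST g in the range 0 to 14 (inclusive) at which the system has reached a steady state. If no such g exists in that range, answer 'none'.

Answer: none

Derivation:
Gen 0: 10110100101100
Gen 1 (rule 150): 10000111100010
Gen 2 (rule 54): 11001000010111
Gen 3 (rule 150): 00111100110010
Gen 4 (rule 54): 01000011001111
Gen 5 (rule 150): 11100100110110
Gen 6 (rule 54): 00011111001001
Gen 7 (rule 150): 00101110111111
Gen 8 (rule 54): 01110001000000
Gen 9 (rule 150): 10101011100000
Gen 10 (rule 54): 11111100010000
Gen 11 (rule 150): 01111010111000
Gen 12 (rule 54): 10000111000100
Gen 13 (rule 150): 11001010101110
Gen 14 (rule 54): 00111111110001
Gen 15 (rule 150): 01011111101011
Gen 16 (rule 54): 11100000011100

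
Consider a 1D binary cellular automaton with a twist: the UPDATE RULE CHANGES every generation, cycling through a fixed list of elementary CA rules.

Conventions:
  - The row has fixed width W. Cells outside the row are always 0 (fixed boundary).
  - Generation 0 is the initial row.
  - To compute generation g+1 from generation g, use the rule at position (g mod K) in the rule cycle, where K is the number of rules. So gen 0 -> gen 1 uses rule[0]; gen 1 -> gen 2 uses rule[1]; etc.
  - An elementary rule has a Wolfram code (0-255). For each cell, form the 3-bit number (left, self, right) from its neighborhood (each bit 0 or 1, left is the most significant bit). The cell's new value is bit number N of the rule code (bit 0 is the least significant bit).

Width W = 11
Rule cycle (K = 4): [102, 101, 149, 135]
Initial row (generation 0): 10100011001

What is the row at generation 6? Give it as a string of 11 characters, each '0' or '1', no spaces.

Answer: 10100100111

Derivation:
Gen 0: 10100011001
Gen 1 (rule 102): 11100101011
Gen 2 (rule 101): 00100111101
Gen 3 (rule 149): 10110011001
Gen 4 (rule 135): 10000100011
Gen 5 (rule 102): 10001100101
Gen 6 (rule 101): 10100100111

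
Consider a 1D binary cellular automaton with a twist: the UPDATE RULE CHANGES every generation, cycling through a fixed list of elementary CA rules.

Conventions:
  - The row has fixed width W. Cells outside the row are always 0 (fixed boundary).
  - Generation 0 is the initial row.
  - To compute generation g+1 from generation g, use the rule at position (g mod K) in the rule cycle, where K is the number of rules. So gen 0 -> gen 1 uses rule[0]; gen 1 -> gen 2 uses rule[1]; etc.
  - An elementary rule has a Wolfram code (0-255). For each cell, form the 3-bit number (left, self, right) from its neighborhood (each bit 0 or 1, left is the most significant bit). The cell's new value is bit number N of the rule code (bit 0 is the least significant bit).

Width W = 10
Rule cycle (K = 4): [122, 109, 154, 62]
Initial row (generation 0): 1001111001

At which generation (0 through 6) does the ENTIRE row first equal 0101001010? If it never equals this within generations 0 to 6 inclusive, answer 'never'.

Answer: 2

Derivation:
Gen 0: 1001111001
Gen 1 (rule 122): 0111001110
Gen 2 (rule 109): 0101001010
Gen 3 (rule 154): 1000110001
Gen 4 (rule 62): 1101101011
Gen 5 (rule 122): 1111110111
Gen 6 (rule 109): 1000011101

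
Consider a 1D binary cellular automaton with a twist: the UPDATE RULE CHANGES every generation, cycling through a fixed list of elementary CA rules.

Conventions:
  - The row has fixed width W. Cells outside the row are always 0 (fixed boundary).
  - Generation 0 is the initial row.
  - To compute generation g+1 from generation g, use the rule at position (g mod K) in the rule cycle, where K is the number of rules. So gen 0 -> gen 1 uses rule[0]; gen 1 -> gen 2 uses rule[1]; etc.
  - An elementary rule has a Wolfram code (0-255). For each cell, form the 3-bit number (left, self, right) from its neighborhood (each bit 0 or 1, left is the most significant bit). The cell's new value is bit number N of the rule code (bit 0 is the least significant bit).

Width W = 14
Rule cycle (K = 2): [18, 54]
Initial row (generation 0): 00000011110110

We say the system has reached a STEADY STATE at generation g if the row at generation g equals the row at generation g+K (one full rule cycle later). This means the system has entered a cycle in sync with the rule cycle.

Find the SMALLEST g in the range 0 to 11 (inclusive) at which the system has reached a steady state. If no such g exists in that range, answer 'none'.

Answer: 11

Derivation:
Gen 0: 00000011110110
Gen 1 (rule 18): 00000100000001
Gen 2 (rule 54): 00001110000011
Gen 3 (rule 18): 00010001000100
Gen 4 (rule 54): 00111011101110
Gen 5 (rule 18): 01000000000001
Gen 6 (rule 54): 11100000000011
Gen 7 (rule 18): 00010000000100
Gen 8 (rule 54): 00111000001110
Gen 9 (rule 18): 01000100010001
Gen 10 (rule 54): 11101110111011
Gen 11 (rule 18): 00000000000000
Gen 12 (rule 54): 00000000000000
Gen 13 (rule 18): 00000000000000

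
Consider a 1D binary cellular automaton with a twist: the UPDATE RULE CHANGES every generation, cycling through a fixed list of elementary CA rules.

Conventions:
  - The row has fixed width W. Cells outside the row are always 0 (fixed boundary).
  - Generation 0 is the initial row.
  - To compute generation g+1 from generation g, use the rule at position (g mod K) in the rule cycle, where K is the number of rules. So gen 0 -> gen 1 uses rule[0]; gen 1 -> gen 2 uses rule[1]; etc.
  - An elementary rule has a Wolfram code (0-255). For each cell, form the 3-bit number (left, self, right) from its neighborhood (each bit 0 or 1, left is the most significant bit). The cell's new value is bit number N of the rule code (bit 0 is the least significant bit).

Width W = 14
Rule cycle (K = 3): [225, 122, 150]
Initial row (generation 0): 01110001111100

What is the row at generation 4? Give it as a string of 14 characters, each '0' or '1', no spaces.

Gen 0: 01110001111100
Gen 1 (rule 225): 00110100111101
Gen 2 (rule 122): 01111011100110
Gen 3 (rule 150): 10110001011001
Gen 4 (rule 225): 01010100101000

Answer: 01010100101000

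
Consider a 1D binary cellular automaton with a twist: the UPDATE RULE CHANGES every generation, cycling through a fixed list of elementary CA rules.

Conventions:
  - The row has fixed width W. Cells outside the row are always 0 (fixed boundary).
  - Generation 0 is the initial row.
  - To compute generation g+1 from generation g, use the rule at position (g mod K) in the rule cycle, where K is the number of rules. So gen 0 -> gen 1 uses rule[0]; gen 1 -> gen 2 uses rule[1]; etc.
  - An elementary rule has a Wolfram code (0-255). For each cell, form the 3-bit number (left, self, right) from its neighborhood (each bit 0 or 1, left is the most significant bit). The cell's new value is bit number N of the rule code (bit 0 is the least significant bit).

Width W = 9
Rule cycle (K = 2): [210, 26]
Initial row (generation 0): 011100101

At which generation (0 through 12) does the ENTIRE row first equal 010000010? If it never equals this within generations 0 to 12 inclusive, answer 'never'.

Answer: 5

Derivation:
Gen 0: 011100101
Gen 1 (rule 210): 101111000
Gen 2 (rule 26): 001000100
Gen 3 (rule 210): 010101010
Gen 4 (rule 26): 100000001
Gen 5 (rule 210): 010000010
Gen 6 (rule 26): 101000101
Gen 7 (rule 210): 000101000
Gen 8 (rule 26): 001000100
Gen 9 (rule 210): 010101010
Gen 10 (rule 26): 100000001
Gen 11 (rule 210): 010000010
Gen 12 (rule 26): 101000101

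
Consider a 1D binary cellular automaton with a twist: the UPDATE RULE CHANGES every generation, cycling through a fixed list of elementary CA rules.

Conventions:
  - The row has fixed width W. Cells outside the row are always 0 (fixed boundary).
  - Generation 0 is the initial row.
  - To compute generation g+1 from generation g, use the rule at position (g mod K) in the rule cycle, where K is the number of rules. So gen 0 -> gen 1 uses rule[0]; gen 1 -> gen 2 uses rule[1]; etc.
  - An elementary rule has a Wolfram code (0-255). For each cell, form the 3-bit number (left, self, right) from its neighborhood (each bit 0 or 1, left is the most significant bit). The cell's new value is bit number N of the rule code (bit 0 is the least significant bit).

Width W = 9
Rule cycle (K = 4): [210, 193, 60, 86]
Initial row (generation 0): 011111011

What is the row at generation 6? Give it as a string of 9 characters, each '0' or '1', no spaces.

Answer: 000011111

Derivation:
Gen 0: 011111011
Gen 1 (rule 210): 101111001
Gen 2 (rule 193): 000111000
Gen 3 (rule 60): 000100100
Gen 4 (rule 86): 001111110
Gen 5 (rule 210): 010111111
Gen 6 (rule 193): 000011111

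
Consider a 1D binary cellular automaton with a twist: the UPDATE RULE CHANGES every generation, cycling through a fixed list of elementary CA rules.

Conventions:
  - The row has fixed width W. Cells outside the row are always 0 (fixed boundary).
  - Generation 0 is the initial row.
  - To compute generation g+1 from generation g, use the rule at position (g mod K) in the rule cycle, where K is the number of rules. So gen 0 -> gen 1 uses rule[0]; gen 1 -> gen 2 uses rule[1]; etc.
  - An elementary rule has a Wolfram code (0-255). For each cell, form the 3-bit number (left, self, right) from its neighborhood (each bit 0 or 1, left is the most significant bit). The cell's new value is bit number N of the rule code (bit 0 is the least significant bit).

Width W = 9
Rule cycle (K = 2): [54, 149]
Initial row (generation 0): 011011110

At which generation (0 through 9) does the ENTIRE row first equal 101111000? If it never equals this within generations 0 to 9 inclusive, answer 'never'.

Answer: 4

Derivation:
Gen 0: 011011110
Gen 1 (rule 54): 100100001
Gen 2 (rule 149): 110111101
Gen 3 (rule 54): 001000011
Gen 4 (rule 149): 101111000
Gen 5 (rule 54): 110000100
Gen 6 (rule 149): 001110111
Gen 7 (rule 54): 010001000
Gen 8 (rule 149): 011101111
Gen 9 (rule 54): 100010000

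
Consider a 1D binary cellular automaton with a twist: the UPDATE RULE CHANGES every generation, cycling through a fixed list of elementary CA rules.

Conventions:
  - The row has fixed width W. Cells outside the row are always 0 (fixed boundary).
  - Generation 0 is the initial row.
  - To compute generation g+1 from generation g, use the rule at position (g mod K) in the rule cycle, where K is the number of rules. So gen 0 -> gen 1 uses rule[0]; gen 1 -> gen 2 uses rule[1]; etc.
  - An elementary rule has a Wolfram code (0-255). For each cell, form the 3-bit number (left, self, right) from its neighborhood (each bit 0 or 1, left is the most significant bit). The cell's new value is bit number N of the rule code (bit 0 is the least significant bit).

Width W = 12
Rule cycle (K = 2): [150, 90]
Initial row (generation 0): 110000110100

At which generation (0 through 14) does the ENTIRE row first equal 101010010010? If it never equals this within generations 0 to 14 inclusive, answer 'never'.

Answer: 10

Derivation:
Gen 0: 110000110100
Gen 1 (rule 150): 001001000110
Gen 2 (rule 90): 010110101111
Gen 3 (rule 150): 110000100110
Gen 4 (rule 90): 111001011111
Gen 5 (rule 150): 010111001110
Gen 6 (rule 90): 100101111011
Gen 7 (rule 150): 111100110000
Gen 8 (rule 90): 100111111000
Gen 9 (rule 150): 111011110100
Gen 10 (rule 90): 101010010010
Gen 11 (rule 150): 101011111111
Gen 12 (rule 90): 000010000001
Gen 13 (rule 150): 000111000011
Gen 14 (rule 90): 001101100111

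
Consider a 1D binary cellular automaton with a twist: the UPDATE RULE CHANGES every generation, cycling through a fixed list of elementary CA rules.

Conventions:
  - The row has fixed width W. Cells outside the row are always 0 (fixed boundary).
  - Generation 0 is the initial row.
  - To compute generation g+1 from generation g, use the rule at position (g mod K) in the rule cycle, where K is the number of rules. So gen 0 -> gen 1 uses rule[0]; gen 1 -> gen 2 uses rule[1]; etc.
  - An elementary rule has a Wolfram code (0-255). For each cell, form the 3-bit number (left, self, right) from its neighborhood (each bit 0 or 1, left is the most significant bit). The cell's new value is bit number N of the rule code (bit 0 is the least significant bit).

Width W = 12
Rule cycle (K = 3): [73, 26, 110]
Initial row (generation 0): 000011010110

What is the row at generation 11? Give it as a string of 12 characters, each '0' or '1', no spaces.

Answer: 011001000110

Derivation:
Gen 0: 000011010110
Gen 1 (rule 73): 111011000110
Gen 2 (rule 26): 100010101101
Gen 3 (rule 110): 100111111111
Gen 4 (rule 73): 000100000001
Gen 5 (rule 26): 001010000010
Gen 6 (rule 110): 011110000110
Gen 7 (rule 73): 010010110110
Gen 8 (rule 26): 101100100101
Gen 9 (rule 110): 111101101111
Gen 10 (rule 73): 100101101001
Gen 11 (rule 26): 011001000110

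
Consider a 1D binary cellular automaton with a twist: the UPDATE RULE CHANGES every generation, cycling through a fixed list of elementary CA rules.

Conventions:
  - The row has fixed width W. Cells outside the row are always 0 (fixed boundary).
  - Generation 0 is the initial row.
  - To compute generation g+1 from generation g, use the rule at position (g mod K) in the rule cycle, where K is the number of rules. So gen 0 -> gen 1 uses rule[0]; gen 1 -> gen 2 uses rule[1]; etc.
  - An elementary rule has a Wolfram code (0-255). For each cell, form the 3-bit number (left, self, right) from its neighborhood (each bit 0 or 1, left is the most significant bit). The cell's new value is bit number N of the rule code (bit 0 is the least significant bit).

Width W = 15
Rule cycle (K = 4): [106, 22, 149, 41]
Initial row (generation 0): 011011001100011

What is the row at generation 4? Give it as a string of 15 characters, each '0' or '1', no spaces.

Gen 0: 011011001100011
Gen 1 (rule 106): 111111011100111
Gen 2 (rule 22): 000000000011000
Gen 3 (rule 149): 111111111000111
Gen 4 (rule 41): 100000000010100

Answer: 100000000010100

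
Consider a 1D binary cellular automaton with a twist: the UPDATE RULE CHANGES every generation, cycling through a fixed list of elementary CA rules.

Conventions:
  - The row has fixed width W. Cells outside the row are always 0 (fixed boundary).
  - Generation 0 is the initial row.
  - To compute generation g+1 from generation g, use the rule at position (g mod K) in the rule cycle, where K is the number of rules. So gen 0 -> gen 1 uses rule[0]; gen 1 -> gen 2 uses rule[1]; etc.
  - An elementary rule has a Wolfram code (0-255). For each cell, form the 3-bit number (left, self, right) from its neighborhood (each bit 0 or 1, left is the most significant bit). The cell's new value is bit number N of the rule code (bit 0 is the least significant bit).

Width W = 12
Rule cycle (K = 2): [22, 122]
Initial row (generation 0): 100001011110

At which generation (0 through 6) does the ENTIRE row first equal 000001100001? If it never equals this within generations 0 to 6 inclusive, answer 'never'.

Answer: 5

Derivation:
Gen 0: 100001011110
Gen 1 (rule 22): 110011000001
Gen 2 (rule 122): 111111100010
Gen 3 (rule 22): 000000010111
Gen 4 (rule 122): 000000101101
Gen 5 (rule 22): 000001100001
Gen 6 (rule 122): 000011110010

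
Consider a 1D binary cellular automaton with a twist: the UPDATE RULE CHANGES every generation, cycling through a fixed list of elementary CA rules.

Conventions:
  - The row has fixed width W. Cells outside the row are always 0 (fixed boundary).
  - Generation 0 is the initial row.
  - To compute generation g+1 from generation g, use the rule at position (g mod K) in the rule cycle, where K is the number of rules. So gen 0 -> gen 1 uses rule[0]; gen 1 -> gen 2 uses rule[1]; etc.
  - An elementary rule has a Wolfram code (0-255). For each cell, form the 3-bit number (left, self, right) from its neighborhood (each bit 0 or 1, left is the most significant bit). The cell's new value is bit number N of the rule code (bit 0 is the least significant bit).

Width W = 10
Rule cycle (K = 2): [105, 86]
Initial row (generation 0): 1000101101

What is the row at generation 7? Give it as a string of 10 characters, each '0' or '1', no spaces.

Gen 0: 1000101101
Gen 1 (rule 105): 0010011110
Gen 2 (rule 86): 0111100011
Gen 3 (rule 105): 0100101011
Gen 4 (rule 86): 1111101001
Gen 5 (rule 105): 1000110000
Gen 6 (rule 86): 1101011000
Gen 7 (rule 105): 1110111011

Answer: 1110111011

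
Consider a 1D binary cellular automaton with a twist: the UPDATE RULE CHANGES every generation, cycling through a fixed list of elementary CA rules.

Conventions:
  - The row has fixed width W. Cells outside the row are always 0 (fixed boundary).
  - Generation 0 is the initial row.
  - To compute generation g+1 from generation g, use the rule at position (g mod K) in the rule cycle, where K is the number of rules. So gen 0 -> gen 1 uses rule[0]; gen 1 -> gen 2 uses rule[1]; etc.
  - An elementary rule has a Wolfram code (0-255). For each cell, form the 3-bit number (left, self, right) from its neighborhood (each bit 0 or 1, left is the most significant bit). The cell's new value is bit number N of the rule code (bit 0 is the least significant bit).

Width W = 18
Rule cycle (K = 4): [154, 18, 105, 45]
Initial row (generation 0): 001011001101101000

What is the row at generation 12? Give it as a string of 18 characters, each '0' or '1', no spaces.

Gen 0: 001011001101101000
Gen 1 (rule 154): 010010111001000100
Gen 2 (rule 18): 101100000110101010
Gen 3 (rule 105): 011101110111010100
Gen 4 (rule 45): 010011001100111101
Gen 5 (rule 154): 101110111011111000
Gen 6 (rule 18): 000000000000000100
Gen 7 (rule 105): 111111111111110001
Gen 8 (rule 45): 100000000000000101
Gen 9 (rule 154): 010000000000001000
Gen 10 (rule 18): 101000000000010100
Gen 11 (rule 105): 010011111111001001
Gen 12 (rule 45): 010010000000001001

Answer: 010010000000001001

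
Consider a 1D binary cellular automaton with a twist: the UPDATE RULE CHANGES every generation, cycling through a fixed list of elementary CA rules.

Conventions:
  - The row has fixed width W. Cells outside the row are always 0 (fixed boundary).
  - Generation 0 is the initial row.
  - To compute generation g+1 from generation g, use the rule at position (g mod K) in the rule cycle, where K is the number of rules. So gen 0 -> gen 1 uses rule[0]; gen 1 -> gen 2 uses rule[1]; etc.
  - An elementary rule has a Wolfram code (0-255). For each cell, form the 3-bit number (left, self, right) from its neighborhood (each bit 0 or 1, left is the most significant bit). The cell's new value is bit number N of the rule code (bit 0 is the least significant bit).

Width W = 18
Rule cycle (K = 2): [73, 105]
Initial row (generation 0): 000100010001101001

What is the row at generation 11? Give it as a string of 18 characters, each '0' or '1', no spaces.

Gen 0: 000100010001101001
Gen 1 (rule 73): 110001000101100000
Gen 2 (rule 105): 110100010011101111
Gen 3 (rule 73): 110001000010101001
Gen 4 (rule 105): 110100011001010000
Gen 5 (rule 73): 110001011000000111
Gen 6 (rule 105): 110100111011110101
Gen 7 (rule 73): 110000101010010000
Gen 8 (rule 105): 110110010100000111
Gen 9 (rule 73): 110110000001110101
Gen 10 (rule 105): 111110111101011010
Gen 11 (rule 73): 100010100100011000

Answer: 100010100100011000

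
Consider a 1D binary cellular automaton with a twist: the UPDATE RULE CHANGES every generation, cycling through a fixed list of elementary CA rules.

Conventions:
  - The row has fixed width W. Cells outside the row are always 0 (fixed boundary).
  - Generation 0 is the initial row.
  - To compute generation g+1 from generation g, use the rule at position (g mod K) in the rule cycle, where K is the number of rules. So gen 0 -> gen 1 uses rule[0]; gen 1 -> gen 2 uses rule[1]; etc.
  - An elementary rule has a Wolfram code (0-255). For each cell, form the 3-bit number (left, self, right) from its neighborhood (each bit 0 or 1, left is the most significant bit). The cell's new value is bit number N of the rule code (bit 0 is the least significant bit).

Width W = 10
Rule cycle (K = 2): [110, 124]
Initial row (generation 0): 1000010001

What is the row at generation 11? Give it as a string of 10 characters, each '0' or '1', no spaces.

Gen 0: 1000010001
Gen 1 (rule 110): 1000110011
Gen 2 (rule 124): 1100111011
Gen 3 (rule 110): 1101101111
Gen 4 (rule 124): 1111111001
Gen 5 (rule 110): 1000001011
Gen 6 (rule 124): 1100001111
Gen 7 (rule 110): 1100011001
Gen 8 (rule 124): 1110011101
Gen 9 (rule 110): 1010110111
Gen 10 (rule 124): 1111111101
Gen 11 (rule 110): 1000000111

Answer: 1000000111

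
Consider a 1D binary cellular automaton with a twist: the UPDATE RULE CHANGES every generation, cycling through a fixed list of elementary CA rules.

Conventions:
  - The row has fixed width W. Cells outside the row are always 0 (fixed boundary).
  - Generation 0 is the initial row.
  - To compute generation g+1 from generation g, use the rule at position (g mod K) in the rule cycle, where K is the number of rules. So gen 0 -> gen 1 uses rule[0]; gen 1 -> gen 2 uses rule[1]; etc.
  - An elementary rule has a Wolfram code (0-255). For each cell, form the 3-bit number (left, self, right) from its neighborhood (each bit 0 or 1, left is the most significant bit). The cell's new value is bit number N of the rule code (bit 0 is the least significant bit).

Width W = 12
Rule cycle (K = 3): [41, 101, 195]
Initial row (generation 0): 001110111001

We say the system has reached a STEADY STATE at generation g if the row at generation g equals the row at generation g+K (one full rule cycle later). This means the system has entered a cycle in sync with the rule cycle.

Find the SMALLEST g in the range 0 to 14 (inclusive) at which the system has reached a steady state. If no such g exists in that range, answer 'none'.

Answer: none

Derivation:
Gen 0: 001110111001
Gen 1 (rule 41): 101001100000
Gen 2 (rule 101): 111000101111
Gen 3 (rule 195): 011011000111
Gen 4 (rule 41): 010110010100
Gen 5 (rule 101): 011010011101
Gen 6 (rule 195): 101000101100
Gen 7 (rule 41): 010010011001
Gen 8 (rule 101): 010010001001
Gen 9 (rule 195): 100100110010
Gen 10 (rule 41): 000000100000
Gen 11 (rule 101): 111110101111
Gen 12 (rule 195): 011110000111
Gen 13 (rule 41): 010000110100
Gen 14 (rule 101): 010110011101
Gen 15 (rule 195): 100010101100
Gen 16 (rule 41): 001001011001
Gen 17 (rule 101): 101001101001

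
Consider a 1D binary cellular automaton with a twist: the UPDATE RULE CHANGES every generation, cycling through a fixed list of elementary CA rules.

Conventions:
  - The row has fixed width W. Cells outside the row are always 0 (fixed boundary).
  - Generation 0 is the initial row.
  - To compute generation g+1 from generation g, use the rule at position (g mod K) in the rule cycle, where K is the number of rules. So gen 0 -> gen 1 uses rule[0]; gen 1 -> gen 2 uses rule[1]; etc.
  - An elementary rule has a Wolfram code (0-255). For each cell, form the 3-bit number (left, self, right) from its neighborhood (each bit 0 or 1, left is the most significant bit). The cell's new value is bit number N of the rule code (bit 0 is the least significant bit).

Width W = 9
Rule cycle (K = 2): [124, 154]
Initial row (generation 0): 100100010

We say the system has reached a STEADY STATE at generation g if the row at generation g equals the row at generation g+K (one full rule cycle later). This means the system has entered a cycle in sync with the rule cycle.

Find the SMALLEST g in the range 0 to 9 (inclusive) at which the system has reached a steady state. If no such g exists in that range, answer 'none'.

Gen 0: 100100010
Gen 1 (rule 124): 110110011
Gen 2 (rule 154): 100101110
Gen 3 (rule 124): 110111011
Gen 4 (rule 154): 100110010
Gen 5 (rule 124): 110111011
Gen 6 (rule 154): 100110010
Gen 7 (rule 124): 110111011
Gen 8 (rule 154): 100110010
Gen 9 (rule 124): 110111011
Gen 10 (rule 154): 100110010
Gen 11 (rule 124): 110111011

Answer: 3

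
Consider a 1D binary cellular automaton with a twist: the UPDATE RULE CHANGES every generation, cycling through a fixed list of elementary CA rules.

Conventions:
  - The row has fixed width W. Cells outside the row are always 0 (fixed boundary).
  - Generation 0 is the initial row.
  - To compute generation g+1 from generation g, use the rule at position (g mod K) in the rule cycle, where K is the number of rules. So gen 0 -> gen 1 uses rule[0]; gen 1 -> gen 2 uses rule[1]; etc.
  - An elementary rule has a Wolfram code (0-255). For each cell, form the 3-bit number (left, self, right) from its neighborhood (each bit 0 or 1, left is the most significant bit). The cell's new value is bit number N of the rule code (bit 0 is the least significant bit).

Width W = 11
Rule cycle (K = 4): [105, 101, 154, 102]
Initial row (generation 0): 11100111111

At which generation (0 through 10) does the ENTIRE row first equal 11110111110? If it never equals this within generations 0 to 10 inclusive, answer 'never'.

Answer: never

Derivation:
Gen 0: 11100111111
Gen 1 (rule 105): 10100100001
Gen 2 (rule 101): 11100101101
Gen 3 (rule 154): 11011001000
Gen 4 (rule 102): 01101011000
Gen 5 (rule 105): 01110111011
Gen 6 (rule 101): 00011001101
Gen 7 (rule 154): 00110111000
Gen 8 (rule 102): 01011001000
Gen 9 (rule 105): 00111000011
Gen 10 (rule 101): 10001011001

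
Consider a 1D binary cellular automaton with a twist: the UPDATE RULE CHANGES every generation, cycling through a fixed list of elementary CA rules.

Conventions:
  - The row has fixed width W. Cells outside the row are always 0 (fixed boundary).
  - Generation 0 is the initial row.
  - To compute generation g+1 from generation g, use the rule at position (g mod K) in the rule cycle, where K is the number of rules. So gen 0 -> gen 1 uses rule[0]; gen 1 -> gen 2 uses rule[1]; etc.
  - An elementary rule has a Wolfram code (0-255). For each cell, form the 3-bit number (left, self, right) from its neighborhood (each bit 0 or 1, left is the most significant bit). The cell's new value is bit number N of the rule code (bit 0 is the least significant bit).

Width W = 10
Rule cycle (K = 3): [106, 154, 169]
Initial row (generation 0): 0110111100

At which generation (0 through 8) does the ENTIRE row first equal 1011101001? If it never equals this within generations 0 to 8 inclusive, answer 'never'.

Answer: 6

Derivation:
Gen 0: 0110111100
Gen 1 (rule 106): 1111100100
Gen 2 (rule 154): 1111011010
Gen 3 (rule 169): 1110110100
Gen 4 (rule 106): 1011111000
Gen 5 (rule 154): 0011110100
Gen 6 (rule 169): 1011101001
Gen 7 (rule 106): 0110110010
Gen 8 (rule 154): 1100101101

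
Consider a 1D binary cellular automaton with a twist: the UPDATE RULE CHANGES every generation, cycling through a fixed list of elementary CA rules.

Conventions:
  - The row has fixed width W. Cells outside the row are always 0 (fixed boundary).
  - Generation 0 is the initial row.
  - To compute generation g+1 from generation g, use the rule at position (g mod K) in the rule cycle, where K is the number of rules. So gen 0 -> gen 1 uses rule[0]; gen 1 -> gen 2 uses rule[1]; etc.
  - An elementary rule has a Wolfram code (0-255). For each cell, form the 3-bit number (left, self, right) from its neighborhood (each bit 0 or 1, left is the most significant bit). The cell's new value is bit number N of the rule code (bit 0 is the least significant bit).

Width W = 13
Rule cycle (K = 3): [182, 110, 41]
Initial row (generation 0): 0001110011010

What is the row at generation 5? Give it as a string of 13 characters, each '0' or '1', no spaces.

Answer: 1010001101101

Derivation:
Gen 0: 0001110011010
Gen 1 (rule 182): 0010101100111
Gen 2 (rule 110): 0111111101101
Gen 3 (rule 41): 0100000011010
Gen 4 (rule 182): 1110000100111
Gen 5 (rule 110): 1010001101101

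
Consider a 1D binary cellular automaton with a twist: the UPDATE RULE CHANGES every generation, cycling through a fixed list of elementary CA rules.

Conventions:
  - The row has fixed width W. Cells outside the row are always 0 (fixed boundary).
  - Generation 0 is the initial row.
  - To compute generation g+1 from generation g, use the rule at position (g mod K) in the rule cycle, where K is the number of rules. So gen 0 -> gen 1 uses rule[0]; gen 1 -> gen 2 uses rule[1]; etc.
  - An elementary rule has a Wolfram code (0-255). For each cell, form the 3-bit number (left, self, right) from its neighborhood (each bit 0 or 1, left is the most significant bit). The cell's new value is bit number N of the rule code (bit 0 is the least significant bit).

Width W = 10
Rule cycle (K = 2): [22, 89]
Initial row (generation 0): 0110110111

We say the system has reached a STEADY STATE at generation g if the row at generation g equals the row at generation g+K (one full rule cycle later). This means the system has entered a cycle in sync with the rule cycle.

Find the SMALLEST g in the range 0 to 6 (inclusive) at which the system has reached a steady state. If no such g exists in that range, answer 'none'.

Gen 0: 0110110111
Gen 1 (rule 22): 1000000000
Gen 2 (rule 89): 0111111111
Gen 3 (rule 22): 1000000000
Gen 4 (rule 89): 0111111111
Gen 5 (rule 22): 1000000000
Gen 6 (rule 89): 0111111111
Gen 7 (rule 22): 1000000000
Gen 8 (rule 89): 0111111111

Answer: 1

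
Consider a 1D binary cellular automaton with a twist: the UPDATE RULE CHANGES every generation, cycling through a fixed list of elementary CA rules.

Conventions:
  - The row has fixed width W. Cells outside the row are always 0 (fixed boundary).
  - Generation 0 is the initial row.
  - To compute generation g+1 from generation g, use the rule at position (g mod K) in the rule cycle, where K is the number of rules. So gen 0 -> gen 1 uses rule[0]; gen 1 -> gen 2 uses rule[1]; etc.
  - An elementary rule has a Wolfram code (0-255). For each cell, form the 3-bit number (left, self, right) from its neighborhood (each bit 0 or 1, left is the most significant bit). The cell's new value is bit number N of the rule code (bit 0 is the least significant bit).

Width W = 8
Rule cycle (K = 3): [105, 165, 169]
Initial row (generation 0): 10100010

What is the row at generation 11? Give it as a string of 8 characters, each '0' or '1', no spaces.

Answer: 10101000

Derivation:
Gen 0: 10100010
Gen 1 (rule 105): 01001000
Gen 2 (rule 165): 01001011
Gen 3 (rule 169): 00000110
Gen 4 (rule 105): 11110110
Gen 5 (rule 165): 01101000
Gen 6 (rule 169): 01010011
Gen 7 (rule 105): 00100011
Gen 8 (rule 165): 10101000
Gen 9 (rule 169): 01010011
Gen 10 (rule 105): 00100011
Gen 11 (rule 165): 10101000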